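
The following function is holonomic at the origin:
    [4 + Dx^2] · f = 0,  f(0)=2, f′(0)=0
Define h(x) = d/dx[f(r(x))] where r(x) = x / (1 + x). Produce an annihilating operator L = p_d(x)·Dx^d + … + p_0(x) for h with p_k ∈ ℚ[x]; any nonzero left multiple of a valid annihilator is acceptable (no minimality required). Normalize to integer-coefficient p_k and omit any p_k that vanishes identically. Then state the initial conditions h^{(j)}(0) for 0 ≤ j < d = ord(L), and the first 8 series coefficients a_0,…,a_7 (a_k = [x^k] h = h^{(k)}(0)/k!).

f: a_k = 2, 0, -4, 0, 4/3, 0, -8/45, 0, …
Substitute x→r, Dx→(1/r')Dx; clear ⇒ L₀.
h₀' ⇒ L via d/dx closure of L₀.
L = (10 + 12·x + 6·x^2) + (6 + 18·x + 18·x^2 + 6·x^3)·Dx + (1 + 4·x + 6·x^2 + 4·x^3 + x^4)·Dx^2  (order 2).
h: a_k = 0, -8, 24, -128/3, 160/3, -616/15, -56/5, 37664/315, …
ICs: h(0) = 0, h′(0) = -8.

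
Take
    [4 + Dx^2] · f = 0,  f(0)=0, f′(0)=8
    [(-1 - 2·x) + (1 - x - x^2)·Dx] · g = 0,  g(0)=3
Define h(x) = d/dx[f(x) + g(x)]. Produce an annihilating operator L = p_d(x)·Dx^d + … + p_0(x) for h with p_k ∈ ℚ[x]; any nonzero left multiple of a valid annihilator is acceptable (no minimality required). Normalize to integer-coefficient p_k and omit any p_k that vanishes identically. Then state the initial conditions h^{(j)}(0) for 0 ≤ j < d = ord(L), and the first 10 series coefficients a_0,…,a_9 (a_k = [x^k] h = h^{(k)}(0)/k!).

L = (272 + 704·x + 880·x^2 + 400·x^3 + 320·x^4 + 144·x^5 + 48·x^6) + (-44 - 52·x + 108·x^2 + 80·x^3 + 40·x^4 + 72·x^5 + 56·x^6 + 16·x^7)·Dx + (68 + 176·x + 220·x^2 + 100·x^3 + 80·x^4 + 36·x^5 + 12·x^6)·Dx^2 + (-11 - 13·x + 27·x^2 + 20·x^3 + 10·x^4 + 18·x^5 + 14·x^6 + 4·x^7)·Dx^3  (order 3).
h: a_k = 11, 12, 11, 60, 376/3, 234, 19813/45, 816, 467791/315, 2670, …
ICs: h(0) = 11, h′(0) = 12, h′′(0) = 22.

f: a_k = 0, 8, 0, -16/3, 0, 16/15, 0, -32/315, 0, 16/2835, …
g: a_k = 3, 3, 6, 9, 15, 24, 39, 63, 102, 165, …
h₀=f+g: left-lcm gives L₀, ord ≤ 3.
Derive L from L₀ (diff closure).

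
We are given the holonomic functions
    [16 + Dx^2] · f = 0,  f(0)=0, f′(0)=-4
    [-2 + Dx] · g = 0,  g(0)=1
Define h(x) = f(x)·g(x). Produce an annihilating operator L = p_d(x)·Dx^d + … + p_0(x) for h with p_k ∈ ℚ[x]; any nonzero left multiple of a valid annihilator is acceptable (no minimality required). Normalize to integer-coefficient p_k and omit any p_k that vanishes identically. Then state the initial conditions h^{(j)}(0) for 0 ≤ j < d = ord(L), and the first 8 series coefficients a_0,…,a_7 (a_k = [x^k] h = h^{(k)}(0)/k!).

L = 20 - 4·Dx + Dx^2  (order 2).
h: a_k = 0, -4, -8, 8/3, 16, 152/15, -176/45, -2224/315, …
ICs: h(0) = 0, h′(0) = -4.

f: a_k = 0, -4, 0, 32/3, 0, -128/15, 0, 1024/315, …
g: a_k = 1, 2, 2, 4/3, 2/3, 4/15, 4/45, 8/315, …
h₀=f·g: eliminate ⇒ L₀, order ≤ 2·1.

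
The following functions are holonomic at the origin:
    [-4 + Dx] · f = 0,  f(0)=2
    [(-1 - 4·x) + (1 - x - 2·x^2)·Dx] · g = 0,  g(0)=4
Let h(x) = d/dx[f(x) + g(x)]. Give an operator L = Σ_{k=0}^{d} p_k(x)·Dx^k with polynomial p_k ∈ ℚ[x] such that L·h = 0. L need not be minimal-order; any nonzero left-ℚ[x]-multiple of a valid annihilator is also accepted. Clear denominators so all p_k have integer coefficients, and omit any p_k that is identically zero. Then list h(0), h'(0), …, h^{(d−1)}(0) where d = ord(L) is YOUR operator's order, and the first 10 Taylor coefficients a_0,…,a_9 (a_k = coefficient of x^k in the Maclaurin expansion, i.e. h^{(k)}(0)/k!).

f: a_k = 2, 8, 16, 64/3, 64/3, 256/15, 512/45, 2048/315, 1024/315, 4096/2835, …
g: a_k = 4, 4, 12, 20, 44, 84, 172, 340, 684, 1364, …
h₀=f+g: left-lcm gives L₀, ord ≤ 2.
Differentiate: ansatz ord ≤ ord L₀ ⇒ L.
L = (12 + 240·x + 288·x^2 + 768·x^3 + 384·x^4) + (-7 - 56·x - 160·x^2 - 160·x^3 + 160·x^4 + 128·x^5)·Dx + (1 - x + 22·x^2 - 8·x^3 - 64·x^4 - 32·x^5)·Dx^2  (order 2).
h: a_k = 12, 56, 124, 784/3, 1516/3, 16504/15, 109148/45, 1731872/315, 3871036/315, 77468584/2835, …
ICs: h(0) = 12, h′(0) = 56.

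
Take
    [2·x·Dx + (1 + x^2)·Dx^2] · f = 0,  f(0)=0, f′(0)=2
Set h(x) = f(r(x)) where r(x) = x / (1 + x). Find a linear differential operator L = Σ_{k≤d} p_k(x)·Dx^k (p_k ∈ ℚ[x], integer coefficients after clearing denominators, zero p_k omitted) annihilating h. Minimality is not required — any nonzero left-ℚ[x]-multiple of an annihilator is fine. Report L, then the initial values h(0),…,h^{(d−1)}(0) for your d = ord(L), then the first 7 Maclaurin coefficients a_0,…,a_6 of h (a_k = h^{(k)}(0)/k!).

f: a_k = 0, 2, 0, -2/3, 0, 2/5, 0, …
Change of var in L_f (x↦r) gives L₀.
L = (2 + 4·x)·Dx + (1 + 2·x + 2·x^2)·Dx^2  (order 2).
h: a_k = 0, 2, -2, 4/3, 0, -8/5, 8/3, …
ICs: h(0) = 0, h′(0) = 2.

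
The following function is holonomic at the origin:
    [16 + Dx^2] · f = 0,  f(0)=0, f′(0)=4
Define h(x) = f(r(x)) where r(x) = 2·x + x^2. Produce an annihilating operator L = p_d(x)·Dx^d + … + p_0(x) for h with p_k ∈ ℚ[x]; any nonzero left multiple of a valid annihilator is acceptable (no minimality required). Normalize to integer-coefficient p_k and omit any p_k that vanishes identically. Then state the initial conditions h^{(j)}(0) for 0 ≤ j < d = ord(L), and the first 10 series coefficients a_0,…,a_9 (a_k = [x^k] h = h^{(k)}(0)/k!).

L = (64 + 192·x + 192·x^2 + 64·x^3) - Dx + (1 + x)·Dx^2  (order 2).
h: a_k = 0, 8, 4, -256/3, -128, 3136/15, 672, 83968/315, -50176/45, -4902656/2835, …
ICs: h(0) = 0, h′(0) = 8.

f: a_k = 0, 4, 0, -32/3, 0, 128/15, 0, -1024/315, 0, 2048/2835, …
f∘r: x↦r, Dx↦Dx/r' in L_f ⇒ L₀.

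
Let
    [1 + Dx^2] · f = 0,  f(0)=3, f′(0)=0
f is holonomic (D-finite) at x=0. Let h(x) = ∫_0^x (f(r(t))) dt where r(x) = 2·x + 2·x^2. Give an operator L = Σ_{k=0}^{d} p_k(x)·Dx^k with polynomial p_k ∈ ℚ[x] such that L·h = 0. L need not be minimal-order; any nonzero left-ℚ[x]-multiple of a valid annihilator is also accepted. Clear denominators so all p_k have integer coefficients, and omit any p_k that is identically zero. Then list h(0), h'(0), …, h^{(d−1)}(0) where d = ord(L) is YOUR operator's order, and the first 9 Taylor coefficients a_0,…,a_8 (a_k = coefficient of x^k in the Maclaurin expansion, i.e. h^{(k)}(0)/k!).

L = (4 + 24·x + 48·x^2 + 32·x^3)·Dx - 2·Dx^2 + (1 + 2·x)·Dx^3  (order 3).
h: a_k = 0, 3, 0, -2, -3, -4/5, 4/3, 176/105, 4/5, …
ICs: h(0) = 0, h′(0) = 3, h′′(0) = 0.

f: a_k = 3, 0, -3/2, 0, 1/8, 0, -1/240, 0, 1/13440, …
Change of var in L_f (x↦r) gives L₀.
Integrate: L := L₀·Dx.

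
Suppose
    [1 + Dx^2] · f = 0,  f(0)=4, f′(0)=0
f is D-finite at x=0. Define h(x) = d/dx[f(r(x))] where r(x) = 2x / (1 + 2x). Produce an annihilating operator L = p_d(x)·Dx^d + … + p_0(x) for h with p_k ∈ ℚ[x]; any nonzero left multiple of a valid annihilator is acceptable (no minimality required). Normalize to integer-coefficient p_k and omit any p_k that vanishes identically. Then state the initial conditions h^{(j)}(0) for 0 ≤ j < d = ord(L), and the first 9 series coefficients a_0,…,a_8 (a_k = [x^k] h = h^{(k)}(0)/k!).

f: a_k = 4, 0, -2, 0, 1/6, 0, -1/180, 0, 1/10080, …
Substitute x→r, Dx→(1/r')Dx; clear ⇒ L₀.
Derive L from L₀ (diff closure).
L = (28 + 96·x + 96·x^2) + (12 + 72·x + 144·x^2 + 96·x^3)·Dx + (1 + 8·x + 24·x^2 + 32·x^3 + 16·x^4)·Dx^2  (order 2).
h: a_k = 0, -16, 96, -1120/3, 3520/3, -48032/15, 38976/5, -1068736/63, 1125248/35, …
ICs: h(0) = 0, h′(0) = -16.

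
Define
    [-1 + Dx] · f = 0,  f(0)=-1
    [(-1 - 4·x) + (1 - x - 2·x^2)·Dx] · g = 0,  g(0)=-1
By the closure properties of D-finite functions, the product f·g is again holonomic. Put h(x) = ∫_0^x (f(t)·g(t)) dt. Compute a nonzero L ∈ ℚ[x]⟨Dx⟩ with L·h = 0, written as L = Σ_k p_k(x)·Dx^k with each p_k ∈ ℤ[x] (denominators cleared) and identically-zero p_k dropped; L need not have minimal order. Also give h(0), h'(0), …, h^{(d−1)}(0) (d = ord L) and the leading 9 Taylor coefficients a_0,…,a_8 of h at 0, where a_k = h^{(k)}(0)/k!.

L = (2 + 3·x - 2·x^2)·Dx + (-1 + x + 2·x^2)·Dx^2  (order 2).
h: a_k = 0, 1, 1, 3/2, 13/6, 85/24, 701/120, 50737/5040, 44279/2520, …
ICs: h(0) = 0, h′(0) = 1.

f: a_k = -1, -1, -1/2, -1/6, -1/24, -1/120, -1/720, -1/5040, -1/40320, …
g: a_k = -1, -1, -3, -5, -11, -21, -43, -85, -171, …
Product ⇒ symmetric product L₀, ord ≤ 1.
Integrate: L := L₀·Dx.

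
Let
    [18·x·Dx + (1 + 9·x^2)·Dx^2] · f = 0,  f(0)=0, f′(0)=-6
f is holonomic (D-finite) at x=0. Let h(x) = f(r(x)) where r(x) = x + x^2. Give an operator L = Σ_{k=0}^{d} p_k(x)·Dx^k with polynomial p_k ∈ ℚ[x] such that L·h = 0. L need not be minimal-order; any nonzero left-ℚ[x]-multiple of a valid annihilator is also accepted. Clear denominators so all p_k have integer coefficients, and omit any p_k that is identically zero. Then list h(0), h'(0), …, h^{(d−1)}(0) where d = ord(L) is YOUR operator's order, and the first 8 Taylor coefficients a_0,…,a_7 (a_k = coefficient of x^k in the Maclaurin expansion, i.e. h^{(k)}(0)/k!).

L = (-2 + 18·x + 72·x^2 + 108·x^3 + 54·x^4)·Dx + (1 + 2·x + 9·x^2 + 36·x^3 + 45·x^4 + 18·x^5)·Dx^2  (order 2).
h: a_k = 0, -6, -6, 18, 54, -216/5, -468, -2430/7, …
ICs: h(0) = 0, h′(0) = -6.

f: a_k = 0, -6, 0, 18, 0, -486/5, 0, 4374/7, …
f∘r: x↦r, Dx↦Dx/r' in L_f ⇒ L₀.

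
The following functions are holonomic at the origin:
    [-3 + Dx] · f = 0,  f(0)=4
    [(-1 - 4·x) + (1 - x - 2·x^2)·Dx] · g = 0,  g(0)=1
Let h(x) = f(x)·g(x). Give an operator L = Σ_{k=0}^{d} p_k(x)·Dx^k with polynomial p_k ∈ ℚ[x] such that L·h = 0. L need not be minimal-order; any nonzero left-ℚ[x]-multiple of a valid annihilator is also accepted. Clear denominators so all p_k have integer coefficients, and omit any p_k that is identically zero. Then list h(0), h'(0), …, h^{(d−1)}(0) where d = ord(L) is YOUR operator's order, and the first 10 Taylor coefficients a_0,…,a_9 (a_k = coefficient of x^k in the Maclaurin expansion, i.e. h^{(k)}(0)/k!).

L = (4 + x - 6·x^2) + (-1 + x + 2·x^2)·Dx  (order 1).
h: a_k = 4, 16, 42, 92, 379/2, 1908/5, 15293/20, 107071/70, 3426681/1120, 244757/40, …
ICs: h(0) = 4.

f: a_k = 4, 12, 18, 18, 27/2, 81/10, 81/20, 243/140, 729/1120, 243/1120, …
g: a_k = 1, 1, 3, 5, 11, 21, 43, 85, 171, 341, …
Product ⇒ symmetric product L₀, ord ≤ 1.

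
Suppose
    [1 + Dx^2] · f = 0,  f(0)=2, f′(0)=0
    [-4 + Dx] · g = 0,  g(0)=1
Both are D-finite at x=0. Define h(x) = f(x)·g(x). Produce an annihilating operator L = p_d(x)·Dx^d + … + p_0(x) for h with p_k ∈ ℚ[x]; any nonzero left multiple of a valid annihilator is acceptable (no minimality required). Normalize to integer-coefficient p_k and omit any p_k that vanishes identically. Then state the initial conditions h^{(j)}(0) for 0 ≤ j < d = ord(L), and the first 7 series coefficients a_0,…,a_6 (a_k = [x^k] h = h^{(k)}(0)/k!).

f: a_k = 2, 0, -1, 0, 1/12, 0, -1/360, …
g: a_k = 1, 4, 8, 32/3, 32/3, 128/15, 256/45, …
Product ⇒ symmetric product L₀, ord ≤ 2.
L = 17 - 8·Dx + Dx^2  (order 2).
h: a_k = 2, 8, 15, 52/3, 161/12, 101/15, 11/8, …
ICs: h(0) = 2, h′(0) = 8.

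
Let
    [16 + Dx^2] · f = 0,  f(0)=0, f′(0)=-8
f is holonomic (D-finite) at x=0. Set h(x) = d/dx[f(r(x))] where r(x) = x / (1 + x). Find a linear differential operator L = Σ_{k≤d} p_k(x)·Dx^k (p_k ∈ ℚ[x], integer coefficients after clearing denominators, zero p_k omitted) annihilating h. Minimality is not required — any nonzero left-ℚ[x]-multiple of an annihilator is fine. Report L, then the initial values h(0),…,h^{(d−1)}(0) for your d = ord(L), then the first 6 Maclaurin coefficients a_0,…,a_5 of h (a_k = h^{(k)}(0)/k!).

f: a_k = 0, -8, 0, 64/3, 0, -256/15, …
Change of var in L_f (x↦r) gives L₀.
Derive L from L₀ (diff closure).
L = (22 + 12·x + 6·x^2) + (6 + 18·x + 18·x^2 + 6·x^3)·Dx + (1 + 4·x + 6·x^2 + 4·x^3 + x^4)·Dx^2  (order 2).
h: a_k = -8, 16, 40, -224, 1544/3, -720, …
ICs: h(0) = -8, h′(0) = 16.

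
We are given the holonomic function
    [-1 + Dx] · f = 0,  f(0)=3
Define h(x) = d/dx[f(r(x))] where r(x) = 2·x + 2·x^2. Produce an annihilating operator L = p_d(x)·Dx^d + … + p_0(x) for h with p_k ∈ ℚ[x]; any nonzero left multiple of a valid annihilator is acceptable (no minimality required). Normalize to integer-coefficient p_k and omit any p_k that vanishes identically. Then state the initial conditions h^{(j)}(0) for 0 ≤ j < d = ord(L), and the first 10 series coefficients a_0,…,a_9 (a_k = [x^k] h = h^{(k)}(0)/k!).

L = (4 + 8·x + 8·x^2) + (-1 - 2·x)·Dx  (order 1).
h: a_k = 6, 24, 48, 80, 104, 608/5, 1856/15, 12224/105, 2096/21, 75968/945, …
ICs: h(0) = 6.

f: a_k = 3, 3, 3/2, 1/2, 1/8, 1/40, 1/240, 1/1680, 1/13440, 1/120960, …
f∘r: x↦r, Dx↦Dx/r' in L_f ⇒ L₀.
h₀' ⇒ L via d/dx closure of L₀.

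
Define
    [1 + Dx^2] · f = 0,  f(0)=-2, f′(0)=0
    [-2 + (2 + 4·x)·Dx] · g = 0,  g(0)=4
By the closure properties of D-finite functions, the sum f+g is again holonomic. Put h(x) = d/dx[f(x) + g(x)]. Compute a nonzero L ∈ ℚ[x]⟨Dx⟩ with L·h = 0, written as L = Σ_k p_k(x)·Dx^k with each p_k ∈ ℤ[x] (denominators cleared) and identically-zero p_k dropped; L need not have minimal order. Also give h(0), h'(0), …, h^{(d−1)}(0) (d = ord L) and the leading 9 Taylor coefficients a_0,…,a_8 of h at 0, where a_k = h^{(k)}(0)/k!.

L = (-4 - x - x^2) + (-1 - 3·x - 3·x^2 - 2·x^3)·Dx + (-4 - x - x^2)·Dx^2 + (-1 - 3·x - 3·x^2 - 2·x^3)·Dx^3  (order 3).
h: a_k = 4, -2, 6, -31/3, 35/2, -1889/60, 231/4, -270271/2520, 6435/32, …
ICs: h(0) = 4, h′(0) = -2, h′′(0) = 12.

f: a_k = -2, 0, 1, 0, -1/12, 0, 1/360, 0, -1/20160, …
g: a_k = 4, 4, -2, 2, -5/2, 7/2, -21/4, 33/4, -429/32, …
f+g: L₀ = lclm(L_f,L_g), ord ≤ 2+1.
Derive L from L₀ (diff closure).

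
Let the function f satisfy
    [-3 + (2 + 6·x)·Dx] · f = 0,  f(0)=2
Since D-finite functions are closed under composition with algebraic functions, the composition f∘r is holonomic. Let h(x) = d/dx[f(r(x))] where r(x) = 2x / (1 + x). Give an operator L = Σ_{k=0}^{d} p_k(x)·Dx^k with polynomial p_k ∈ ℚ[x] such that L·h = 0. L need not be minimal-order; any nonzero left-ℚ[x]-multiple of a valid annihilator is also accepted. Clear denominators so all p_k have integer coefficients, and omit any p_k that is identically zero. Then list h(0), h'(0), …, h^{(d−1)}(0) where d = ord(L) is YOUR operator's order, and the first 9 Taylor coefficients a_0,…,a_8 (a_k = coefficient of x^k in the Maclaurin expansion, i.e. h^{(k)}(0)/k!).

L = (-5 - 14·x) + (-1 - 8·x - 7·x^2)·Dx  (order 1).
h: a_k = 6, -30, 153, -861, 20685/4, -128961/4, 1644825/8, -10648221/8, 557431281/64, …
ICs: h(0) = 6.

f: a_k = 2, 3, -9/4, 27/8, -405/64, 1701/128, -15309/512, 72171/1024, -2814669/16384, …
Substitute x→r, Dx→(1/r')Dx; clear ⇒ L₀.
h₀' ⇒ L via d/dx closure of L₀.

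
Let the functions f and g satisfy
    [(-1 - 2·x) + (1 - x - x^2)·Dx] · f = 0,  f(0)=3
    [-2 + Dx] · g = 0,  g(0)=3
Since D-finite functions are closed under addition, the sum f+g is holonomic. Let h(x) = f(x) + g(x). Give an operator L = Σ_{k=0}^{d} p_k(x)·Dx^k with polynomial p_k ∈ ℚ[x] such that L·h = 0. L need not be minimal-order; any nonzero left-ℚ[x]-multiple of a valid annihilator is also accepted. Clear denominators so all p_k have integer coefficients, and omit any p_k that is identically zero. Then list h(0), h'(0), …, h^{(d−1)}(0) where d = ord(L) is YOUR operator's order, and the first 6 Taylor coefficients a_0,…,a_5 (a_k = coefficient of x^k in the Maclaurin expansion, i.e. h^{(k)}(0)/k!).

L = (-4 - 8·x - 24·x^2 - 8·x^3) + (14·x + 10·x^2 - 8·x^3 - 4·x^4)·Dx + (1 - 5·x + x^2 + 6·x^3 + 2·x^4)·Dx^2  (order 2).
h: a_k = 6, 9, 12, 13, 17, 124/5, …
ICs: h(0) = 6, h′(0) = 9.

f: a_k = 3, 3, 6, 9, 15, 24, …
g: a_k = 3, 6, 6, 4, 2, 4/5, …
L₀ := lclm(L_f,L_g); ord L₀ ≤ 1+1.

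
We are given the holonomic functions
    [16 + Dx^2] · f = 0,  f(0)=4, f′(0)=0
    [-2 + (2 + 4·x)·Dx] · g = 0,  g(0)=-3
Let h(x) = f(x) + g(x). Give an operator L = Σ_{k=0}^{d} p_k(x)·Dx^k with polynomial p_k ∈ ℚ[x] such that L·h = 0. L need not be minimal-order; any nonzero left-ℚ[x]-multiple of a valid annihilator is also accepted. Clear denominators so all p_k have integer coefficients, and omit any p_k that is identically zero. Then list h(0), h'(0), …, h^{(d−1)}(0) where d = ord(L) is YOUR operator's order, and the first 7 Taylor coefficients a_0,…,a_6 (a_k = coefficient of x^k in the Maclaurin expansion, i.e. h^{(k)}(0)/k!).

f: a_k = 4, 0, -32, 0, 128/3, 0, -1024/45, …
g: a_k = -3, -3, 3/2, -3/2, 15/8, -21/8, 63/16, …
L₀ := lclm(L_f,L_g); ord L₀ ≤ 2+1.
L = (-304 - 1024·x - 1024·x^2) + (240 + 1504·x + 3072·x^2 + 2048·x^3)·Dx + (-19 - 64·x - 64·x^2)·Dx^2 + (15 + 94·x + 192·x^2 + 128·x^3)·Dx^3  (order 3).
h: a_k = 1, -3, -61/2, -3/2, 1069/24, -21/8, -13549/720, …
ICs: h(0) = 1, h′(0) = -3, h′′(0) = -61.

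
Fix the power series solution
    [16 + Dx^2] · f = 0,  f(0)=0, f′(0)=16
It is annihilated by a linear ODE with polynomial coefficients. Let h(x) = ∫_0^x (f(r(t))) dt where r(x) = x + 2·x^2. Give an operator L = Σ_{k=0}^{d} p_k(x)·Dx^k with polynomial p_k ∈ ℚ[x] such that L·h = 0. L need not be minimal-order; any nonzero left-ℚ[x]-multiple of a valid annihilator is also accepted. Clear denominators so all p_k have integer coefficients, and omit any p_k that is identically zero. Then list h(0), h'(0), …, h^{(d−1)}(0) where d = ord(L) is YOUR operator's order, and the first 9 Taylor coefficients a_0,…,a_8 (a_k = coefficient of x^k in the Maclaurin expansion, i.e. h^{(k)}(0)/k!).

L = (16 + 192·x + 768·x^2 + 1024·x^3)·Dx - 4·Dx^2 + (1 + 4·x)·Dx^3  (order 3).
h: a_k = 0, 0, 8, 32/3, -32/3, -256/5, -3584/45, 0, 53248/315, …
ICs: h(0) = 0, h′(0) = 0, h′′(0) = 16.

f: a_k = 0, 16, 0, -128/3, 0, 512/15, 0, -4096/315, 0, …
L₀ from L_f via x↦r, Dx↦r'^{-1}Dx.
h=∫h₀ ⇒ L = L₀·Dx.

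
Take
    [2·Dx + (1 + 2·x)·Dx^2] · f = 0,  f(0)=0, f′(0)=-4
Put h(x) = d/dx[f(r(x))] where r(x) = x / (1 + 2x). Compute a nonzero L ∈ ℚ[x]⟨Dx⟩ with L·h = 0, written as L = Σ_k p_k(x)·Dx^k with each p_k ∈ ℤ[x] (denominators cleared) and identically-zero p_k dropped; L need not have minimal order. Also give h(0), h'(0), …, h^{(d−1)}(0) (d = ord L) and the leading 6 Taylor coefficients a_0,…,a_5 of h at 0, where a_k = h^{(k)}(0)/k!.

f: a_k = 0, -4, 4, -16/3, 8, -64/5, …
h₀=f(r): pull back L_f along r ⇒ L₀.
Derive L from L₀ (diff closure).
L = (6 + 16·x) + (1 + 6·x + 8·x^2)·Dx  (order 1).
h: a_k = -4, 24, -112, 480, -1984, 8064, …
ICs: h(0) = -4.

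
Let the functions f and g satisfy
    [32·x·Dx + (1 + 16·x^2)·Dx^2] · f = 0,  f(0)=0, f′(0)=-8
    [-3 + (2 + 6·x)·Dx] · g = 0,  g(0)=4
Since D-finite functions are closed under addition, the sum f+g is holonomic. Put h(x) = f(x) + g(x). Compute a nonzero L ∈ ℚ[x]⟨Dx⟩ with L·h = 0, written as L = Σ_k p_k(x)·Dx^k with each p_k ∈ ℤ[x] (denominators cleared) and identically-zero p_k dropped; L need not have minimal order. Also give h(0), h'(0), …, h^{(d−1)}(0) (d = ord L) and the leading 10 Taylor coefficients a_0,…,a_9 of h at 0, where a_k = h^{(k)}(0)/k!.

f: a_k = 0, -8, 0, 128/3, 0, -2048/5, 0, 32768/7, 0, -524288/9, …
g: a_k = 4, 6, -9/2, 27/4, -405/32, 1701/64, -15309/256, 72171/512, -2814669/8192, 14073345/16384, …
L₀ := lclm(L_f,L_g); ord L₀ ≤ 2+1.
L = (-192 - 1440·x + 9216·x^2 + 13824·x^3)·Dx + (-155 - 768·x + 4128·x^2 + 36864·x^3 + 48384·x^4)·Dx^2 + (-6 + 110·x + 576·x^2 + 2624·x^3 + 10752·x^4 + 13824·x^5)·Dx^3  (order 3).
h: a_k = 4, -2, -9/2, 593/12, -405/32, -122567/320, -15309/256, 17282413/3584, -2814669/8192, -8463274487/147456, …
ICs: h(0) = 4, h′(0) = -2, h′′(0) = -9.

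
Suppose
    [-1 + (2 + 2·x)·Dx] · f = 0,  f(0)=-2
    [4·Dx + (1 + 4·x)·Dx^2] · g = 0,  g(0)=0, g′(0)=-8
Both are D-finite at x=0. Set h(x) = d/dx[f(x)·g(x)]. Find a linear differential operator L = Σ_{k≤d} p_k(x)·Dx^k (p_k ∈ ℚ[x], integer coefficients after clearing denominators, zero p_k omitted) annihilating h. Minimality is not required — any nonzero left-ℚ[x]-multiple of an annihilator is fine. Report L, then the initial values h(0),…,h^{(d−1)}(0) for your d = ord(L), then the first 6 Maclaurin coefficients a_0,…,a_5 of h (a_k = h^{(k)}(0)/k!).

f: a_k = -2, -1, 1/4, -1/8, 5/64, -7/128, …
g: a_k = 0, -8, 16, -128/3, 128, -2048/5, …
Product ⇒ symmetric product L₀, ord ≤ 2.
Derive L from L₀ (diff closure).
L = (-83 - 40·x + 16·x^2) + (-196 - 372·x - 48·x^2 + 128·x^3)·Dx + (-20 - 104·x - 84·x^2 + 64·x^3 + 64·x^4)·Dx^2  (order 2).
h: a_k = 16, -48, 202, -2500/3, 81349/24, -547691/40, …
ICs: h(0) = 16, h′(0) = -48.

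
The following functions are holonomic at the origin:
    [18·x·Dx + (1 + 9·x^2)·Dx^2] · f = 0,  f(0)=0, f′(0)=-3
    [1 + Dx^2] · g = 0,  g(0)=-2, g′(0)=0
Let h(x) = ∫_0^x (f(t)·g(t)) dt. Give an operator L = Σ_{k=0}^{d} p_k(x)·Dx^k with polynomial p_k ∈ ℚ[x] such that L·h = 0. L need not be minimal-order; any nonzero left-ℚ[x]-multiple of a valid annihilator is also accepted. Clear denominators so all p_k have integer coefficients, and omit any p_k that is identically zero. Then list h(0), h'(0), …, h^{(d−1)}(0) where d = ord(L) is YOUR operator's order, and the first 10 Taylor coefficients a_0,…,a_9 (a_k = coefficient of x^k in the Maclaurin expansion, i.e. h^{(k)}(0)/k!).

f: a_k = 0, -3, 0, 9, 0, -243/5, 0, 2187/7, 0, -2187, …
g: a_k = -2, 0, 1, 0, -1/12, 0, 1/360, 0, -1/20160, 0, …
h₀=f·g: eliminate ⇒ L₀, order ≤ 2·2.
h=∫h₀ ⇒ L = L₀·Dx.
L = (370 + 9594·x^2 + 4131·x^4 + 2916·x^6 + 6561·x^8)·Dx + (684·x + 6804·x^3 + 8748·x^5 + 26244·x^7)·Dx^2 + (380 + 9792·x^2 + 5346·x^4 + 5832·x^6 + 13122·x^8)·Dx^3 + (684·x + 6804·x^3 + 8748·x^5 + 26244·x^7)·Dx^4 + (10 + 198·x^2 + 1215·x^4 + 2916·x^6 + 6561·x^8)·Dx^5  (order 5).
h: a_k = 0, 0, 3, 0, -21/4, 0, 2129/120, 0, -566341/6720, 0, …
ICs: h(0) = 0, h′(0) = 0, h′′(0) = 6, h′′′(0) = 0, h′′′′(0) = -126.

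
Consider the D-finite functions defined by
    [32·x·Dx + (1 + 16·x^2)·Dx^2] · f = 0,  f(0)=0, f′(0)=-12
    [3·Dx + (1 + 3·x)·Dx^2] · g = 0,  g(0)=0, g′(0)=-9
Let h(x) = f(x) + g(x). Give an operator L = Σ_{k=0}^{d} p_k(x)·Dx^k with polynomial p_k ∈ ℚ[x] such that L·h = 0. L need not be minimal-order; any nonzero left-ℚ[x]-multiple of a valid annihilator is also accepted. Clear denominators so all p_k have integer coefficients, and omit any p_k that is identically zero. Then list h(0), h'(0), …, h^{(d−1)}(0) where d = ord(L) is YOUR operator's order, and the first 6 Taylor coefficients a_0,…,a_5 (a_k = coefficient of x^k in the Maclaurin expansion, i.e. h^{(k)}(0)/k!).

f: a_k = 0, -12, 0, 64, 0, -3072/5, …
g: a_k = 0, -9, 27/2, -27, 243/4, -729/5, …
Sum ⇒ L₀ = lclm(L_f,L_g) in ℚ(x)⟨Dx⟩.
L = (-96 - 864·x + 4608·x^2 + 4608·x^3)·Dx + (-50 - 192·x + 672·x^2 + 9216·x^3 + 9216·x^4)·Dx^2 + (-3 + 23·x + 96·x^2 + 512·x^3 + 2304·x^4 + 2304·x^5)·Dx^3  (order 3).
h: a_k = 0, -21, 27/2, 37, 243/4, -3801/5, …
ICs: h(0) = 0, h′(0) = -21, h′′(0) = 27.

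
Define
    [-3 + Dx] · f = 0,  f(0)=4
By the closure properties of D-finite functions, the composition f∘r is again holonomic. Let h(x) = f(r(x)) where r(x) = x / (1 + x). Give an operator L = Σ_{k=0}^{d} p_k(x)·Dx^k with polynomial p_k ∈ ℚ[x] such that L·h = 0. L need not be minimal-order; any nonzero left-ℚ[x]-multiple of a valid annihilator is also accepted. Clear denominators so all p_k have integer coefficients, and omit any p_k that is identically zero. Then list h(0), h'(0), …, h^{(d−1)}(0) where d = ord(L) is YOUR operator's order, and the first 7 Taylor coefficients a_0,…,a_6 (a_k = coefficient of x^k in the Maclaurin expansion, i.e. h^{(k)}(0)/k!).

L = -3 + (1 + 2·x + x^2)·Dx  (order 1).
h: a_k = 4, 12, 6, -6, 3/2, 21/10, -69/20, …
ICs: h(0) = 4.

f: a_k = 4, 12, 18, 18, 27/2, 81/10, 81/20, …
Change of var in L_f (x↦r) gives L₀.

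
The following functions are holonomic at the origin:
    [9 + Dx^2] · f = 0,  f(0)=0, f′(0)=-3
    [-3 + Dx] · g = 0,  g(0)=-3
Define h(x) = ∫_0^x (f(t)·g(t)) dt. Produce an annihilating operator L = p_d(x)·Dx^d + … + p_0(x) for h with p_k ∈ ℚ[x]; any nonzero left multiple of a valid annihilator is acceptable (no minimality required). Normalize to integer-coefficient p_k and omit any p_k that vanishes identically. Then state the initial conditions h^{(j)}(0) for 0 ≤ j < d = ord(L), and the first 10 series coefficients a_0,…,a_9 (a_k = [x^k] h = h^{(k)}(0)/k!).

L = 18·Dx - 6·Dx^2 + Dx^3  (order 3).
h: a_k = 0, 0, 9/2, 9, 27/4, 0, -81/20, -243/70, -729/560, 0, …
ICs: h(0) = 0, h′(0) = 0, h′′(0) = 9.

f: a_k = 0, -3, 0, 9/2, 0, -81/40, 0, 243/560, 0, -243/4480, …
g: a_k = -3, -9, -27/2, -27/2, -81/8, -243/40, -243/80, -729/560, -2187/4480, -729/4480, …
h₀=f·g: eliminate ⇒ L₀, order ≤ 2·1.
h=∫h₀ ⇒ L = L₀·Dx.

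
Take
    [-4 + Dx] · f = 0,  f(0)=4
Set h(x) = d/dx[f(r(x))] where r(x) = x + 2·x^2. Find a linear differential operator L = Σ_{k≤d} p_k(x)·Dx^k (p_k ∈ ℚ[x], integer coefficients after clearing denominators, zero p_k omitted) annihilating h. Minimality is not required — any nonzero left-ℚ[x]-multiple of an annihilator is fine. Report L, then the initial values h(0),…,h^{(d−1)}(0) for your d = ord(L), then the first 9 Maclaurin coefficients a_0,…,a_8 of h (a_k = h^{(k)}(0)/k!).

f: a_k = 4, 16, 32, 128/3, 128/3, 512/15, 1024/45, 4096/315, 2048/315, …
f∘r: x↦r, Dx↦Dx/r' in L_f ⇒ L₀.
Differentiate: ansatz ord ≤ ord L₀ ⇒ L.
L = (8 + 32·x + 64·x^2) + (-1 - 4·x)·Dx  (order 1).
h: a_k = 16, 128, 512, 5120/3, 13312/3, 155648/15, 950272/45, 12517376/315, 4292608/63, …
ICs: h(0) = 16.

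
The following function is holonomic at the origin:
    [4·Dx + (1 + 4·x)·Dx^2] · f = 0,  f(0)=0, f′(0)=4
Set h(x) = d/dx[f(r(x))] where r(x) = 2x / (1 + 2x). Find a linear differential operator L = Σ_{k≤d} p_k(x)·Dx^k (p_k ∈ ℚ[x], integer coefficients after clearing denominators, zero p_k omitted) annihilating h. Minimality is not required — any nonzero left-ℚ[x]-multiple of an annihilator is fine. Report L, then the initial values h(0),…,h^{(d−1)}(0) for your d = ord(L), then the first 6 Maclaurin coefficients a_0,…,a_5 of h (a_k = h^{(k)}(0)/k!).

L = (12 + 40·x) + (1 + 12·x + 20·x^2)·Dx  (order 1).
h: a_k = 8, -96, 992, -9984, 99968, -999936, …
ICs: h(0) = 8.

f: a_k = 0, 4, -8, 64/3, -64, 1024/5, …
Substitute x→r, Dx→(1/r')Dx; clear ⇒ L₀.
h=h₀': d/dx-closure on L₀ ⇒ L.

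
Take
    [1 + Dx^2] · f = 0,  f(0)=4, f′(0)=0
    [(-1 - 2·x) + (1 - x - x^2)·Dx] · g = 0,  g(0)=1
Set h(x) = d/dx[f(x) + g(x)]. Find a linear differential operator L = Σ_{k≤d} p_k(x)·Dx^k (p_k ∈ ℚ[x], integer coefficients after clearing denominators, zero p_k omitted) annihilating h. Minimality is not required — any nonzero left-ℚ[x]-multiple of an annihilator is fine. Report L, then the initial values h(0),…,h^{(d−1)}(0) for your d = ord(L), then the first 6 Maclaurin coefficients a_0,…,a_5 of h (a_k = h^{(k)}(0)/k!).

L = (124 + 358·x + 470·x^2 + 230·x^3 + 130·x^4 + 18·x^5 + 6·x^6) + (-19 - 29·x + 36·x^2 + 55·x^3 + 50·x^4 + 27·x^5 + 7·x^6 + 2·x^7)·Dx + (124 + 358·x + 470·x^2 + 230·x^3 + 130·x^4 + 18·x^5 + 6·x^6)·Dx^2 + (-19 - 29·x + 36·x^2 + 55·x^3 + 50·x^4 + 27·x^5 + 7·x^6 + 2·x^7)·Dx^3  (order 3).
h: a_k = 1, 0, 9, 62/3, 40, 2339/30, …
ICs: h(0) = 1, h′(0) = 0, h′′(0) = 18.

f: a_k = 4, 0, -2, 0, 1/6, 0, …
g: a_k = 1, 1, 2, 3, 5, 8, …
h₀=f+g: left-lcm gives L₀, ord ≤ 3.
h=h₀': d/dx-closure on L₀ ⇒ L.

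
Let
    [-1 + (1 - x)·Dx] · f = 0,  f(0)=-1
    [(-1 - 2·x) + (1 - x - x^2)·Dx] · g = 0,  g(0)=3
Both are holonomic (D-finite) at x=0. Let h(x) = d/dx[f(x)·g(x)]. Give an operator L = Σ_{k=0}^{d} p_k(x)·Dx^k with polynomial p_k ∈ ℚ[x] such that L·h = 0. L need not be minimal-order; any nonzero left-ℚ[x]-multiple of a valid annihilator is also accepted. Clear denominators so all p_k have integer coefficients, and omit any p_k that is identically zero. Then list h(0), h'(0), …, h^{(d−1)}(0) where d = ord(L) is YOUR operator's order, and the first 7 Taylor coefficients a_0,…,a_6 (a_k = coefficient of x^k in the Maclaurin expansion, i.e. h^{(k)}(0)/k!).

L = (8 - 6·x - 12·x^2 + 12·x^4) + (-2 + 4·x + 3·x^2 - 8·x^3 + 3·x^5)·Dx  (order 1).
h: a_k = -6, -24, -63, -144, -300, -594, -1134, …
ICs: h(0) = -6.

f: a_k = -1, -1, -1, -1, -1, -1, -1, …
g: a_k = 3, 3, 6, 9, 15, 24, 39, …
f·g: L₀ = L_f ⊗_s L_g, ord ≤ 1·1.
h=h₀': d/dx-closure on L₀ ⇒ L.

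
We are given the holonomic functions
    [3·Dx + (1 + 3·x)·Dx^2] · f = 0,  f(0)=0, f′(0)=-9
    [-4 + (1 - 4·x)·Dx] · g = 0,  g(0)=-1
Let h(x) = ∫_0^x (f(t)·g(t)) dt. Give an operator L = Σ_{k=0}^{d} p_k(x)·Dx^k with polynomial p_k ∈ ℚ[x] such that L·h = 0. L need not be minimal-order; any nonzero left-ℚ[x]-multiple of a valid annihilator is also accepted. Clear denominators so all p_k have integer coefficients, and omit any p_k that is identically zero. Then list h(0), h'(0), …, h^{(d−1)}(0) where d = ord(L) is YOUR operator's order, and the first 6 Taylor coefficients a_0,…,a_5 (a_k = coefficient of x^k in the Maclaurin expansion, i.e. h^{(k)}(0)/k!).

f: a_k = 0, -9, 27/2, -27, 243/4, -729/5, …
g: a_k = -1, -4, -16, -64, -256, -1024, …
Product ⇒ symmetric product L₀, ord ≤ 2.
∫: right-multiply L₀ by Dx.
L = 12·Dx + (5 + 36·x)·Dx^2 + (-1 + x + 12·x^2)·Dx^3  (order 3).
h: a_k = 0, 0, 9/2, 15/2, 117/4, 1629/20, …
ICs: h(0) = 0, h′(0) = 0, h′′(0) = 9.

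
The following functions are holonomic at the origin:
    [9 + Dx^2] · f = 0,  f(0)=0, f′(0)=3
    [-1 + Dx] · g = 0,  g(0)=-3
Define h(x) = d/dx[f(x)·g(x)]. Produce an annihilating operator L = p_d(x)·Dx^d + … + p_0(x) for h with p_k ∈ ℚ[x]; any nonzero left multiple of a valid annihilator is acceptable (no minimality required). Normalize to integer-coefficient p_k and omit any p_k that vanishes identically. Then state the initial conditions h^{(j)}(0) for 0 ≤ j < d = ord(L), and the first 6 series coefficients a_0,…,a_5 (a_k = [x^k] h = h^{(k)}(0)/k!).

L = 10 - 2·Dx + Dx^2  (order 2).
h: a_k = -9, -18, 27, 48, 3/2, -117/5, …
ICs: h(0) = -9, h′(0) = -18.

f: a_k = 0, 3, 0, -9/2, 0, 81/40, …
g: a_k = -3, -3, -3/2, -1/2, -1/8, -1/40, …
Sym-product of L_f,L_g gives L₀ (≤ ord 2).
Differentiate: ansatz ord ≤ ord L₀ ⇒ L.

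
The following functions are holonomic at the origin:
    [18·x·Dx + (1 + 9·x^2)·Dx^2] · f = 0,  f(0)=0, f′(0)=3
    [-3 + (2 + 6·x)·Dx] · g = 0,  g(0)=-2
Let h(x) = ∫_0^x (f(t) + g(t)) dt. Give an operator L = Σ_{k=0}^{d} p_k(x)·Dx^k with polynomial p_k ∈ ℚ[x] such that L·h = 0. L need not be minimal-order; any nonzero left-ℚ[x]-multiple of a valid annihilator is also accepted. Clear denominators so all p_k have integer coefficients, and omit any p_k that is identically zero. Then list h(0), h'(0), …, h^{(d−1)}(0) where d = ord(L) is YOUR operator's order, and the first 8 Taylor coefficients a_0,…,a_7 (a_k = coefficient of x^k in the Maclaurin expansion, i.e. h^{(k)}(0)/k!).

L = (-36 - 270·x + 972·x^2 + 1458·x^3)·Dx^2 + (-33 - 144·x + 270·x^2 + 3888·x^3 + 5103·x^4)·Dx^3 + (-2 + 18·x + 108·x^2 + 324·x^3 + 1134·x^4 + 1458·x^5)·Dx^4  (order 4).
h: a_k = 0, -2, 0, 3/4, -99/32, 81/64, 7533/1280, 2187/512, …
ICs: h(0) = 0, h′(0) = -2, h′′(0) = 0, h′′′(0) = 9/2.

f: a_k = 0, 3, 0, -9, 0, 243/5, 0, -2187/7, …
g: a_k = -2, -3, 9/4, -27/8, 405/64, -1701/128, 15309/512, -72171/1024, …
f+g: L₀ = lclm(L_f,L_g), ord ≤ 2+1.
Integrate: L := L₀·Dx.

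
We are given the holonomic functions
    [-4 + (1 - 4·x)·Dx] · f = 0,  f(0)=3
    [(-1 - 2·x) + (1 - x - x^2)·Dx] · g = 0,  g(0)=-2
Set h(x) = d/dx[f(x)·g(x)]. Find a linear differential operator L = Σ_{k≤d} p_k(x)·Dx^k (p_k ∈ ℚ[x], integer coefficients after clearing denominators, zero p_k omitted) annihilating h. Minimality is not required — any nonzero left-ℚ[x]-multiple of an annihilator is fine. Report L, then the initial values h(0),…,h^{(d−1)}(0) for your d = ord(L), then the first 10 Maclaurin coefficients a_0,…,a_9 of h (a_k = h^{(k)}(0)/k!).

f: a_k = 3, 12, 48, 192, 768, 3072, 12288, 49152, 196608, 786432, …
g: a_k = -2, -2, -4, -6, -10, -16, -26, -42, -68, -110, …
f·g: L₀ = L_f ⊗_s L_g, ord ≤ 1·1.
h₀' ⇒ L via d/dx closure of L₀.
L = (44 - 114·x - 66·x^2 + 192·x^3 + 192·x^4) + (-5 + 31·x - 33·x^2 - 62·x^3 + 60·x^4 + 48·x^5)·Dx  (order 1).
h: a_k = -30, -264, -1638, -8856, -44520, -214164, -1000314, -4574496, -20588202, -91508460, …
ICs: h(0) = -30.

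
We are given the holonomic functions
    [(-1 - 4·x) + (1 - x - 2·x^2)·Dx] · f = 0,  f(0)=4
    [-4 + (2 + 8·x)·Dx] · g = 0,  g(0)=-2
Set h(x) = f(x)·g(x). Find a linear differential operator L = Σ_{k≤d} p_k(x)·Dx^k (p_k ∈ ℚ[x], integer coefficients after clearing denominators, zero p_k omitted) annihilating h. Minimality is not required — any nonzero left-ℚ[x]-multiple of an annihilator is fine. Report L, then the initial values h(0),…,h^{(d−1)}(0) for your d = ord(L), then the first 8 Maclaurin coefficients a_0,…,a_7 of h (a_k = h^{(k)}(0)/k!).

L = (3 + 6·x + 12·x^2) + (-1 - 3·x + 6·x^2 + 8·x^3)·Dx  (order 1).
h: a_k = -8, -24, -24, -104, -72, -504, 24, -3096, …
ICs: h(0) = -8.

f: a_k = 4, 4, 12, 20, 44, 84, 172, 340, …
g: a_k = -2, -4, 4, -8, 20, -56, 168, -528, …
Sym-product of L_f,L_g gives L₀ (≤ ord 1).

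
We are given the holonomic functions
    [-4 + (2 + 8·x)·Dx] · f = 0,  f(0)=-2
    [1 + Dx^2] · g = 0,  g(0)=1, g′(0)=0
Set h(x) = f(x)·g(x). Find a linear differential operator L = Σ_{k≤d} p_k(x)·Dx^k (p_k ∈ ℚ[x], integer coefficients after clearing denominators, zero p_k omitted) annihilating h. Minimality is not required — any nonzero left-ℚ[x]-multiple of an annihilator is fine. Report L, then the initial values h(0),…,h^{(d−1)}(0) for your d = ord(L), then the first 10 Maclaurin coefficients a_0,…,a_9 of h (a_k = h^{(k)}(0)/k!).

f: a_k = -2, -4, 4, -8, 20, -56, 168, -528, 1716, -5720, …
g: a_k = 1, 0, -1/2, 0, 1/24, 0, -1/720, 0, 1/40320, 0, …
Product ⇒ symmetric product L₀, ord ≤ 2.
L = (13 + 8·x + 16·x^2) + (-4 - 16·x)·Dx + (1 + 8·x + 16·x^2)·Dx^2  (order 2).
h: a_k = -2, -4, 5, -6, 215/12, -313/6, 56941/360, -90059/180, 32917807/20160, -6113321/1120, …
ICs: h(0) = -2, h′(0) = -4.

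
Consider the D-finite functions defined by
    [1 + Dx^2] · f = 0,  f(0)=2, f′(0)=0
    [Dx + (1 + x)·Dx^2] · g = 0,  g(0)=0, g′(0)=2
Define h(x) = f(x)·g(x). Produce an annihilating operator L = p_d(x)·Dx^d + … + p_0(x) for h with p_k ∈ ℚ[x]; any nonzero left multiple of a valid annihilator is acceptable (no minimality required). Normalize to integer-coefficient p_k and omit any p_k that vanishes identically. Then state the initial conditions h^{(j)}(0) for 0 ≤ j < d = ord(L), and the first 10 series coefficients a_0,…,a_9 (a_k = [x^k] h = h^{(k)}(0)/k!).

f: a_k = 2, 0, -1, 0, 1/12, 0, -1/360, 0, 1/20160, 0, …
g: a_k = 0, 2, -1, 2/3, -1/2, 2/5, -1/3, 2/7, -1/4, 2/9, …
Product ⇒ symmetric product L₀, ord ≤ 4.
L = (-3 + 6·x + 19·x^2 + 16·x^3 + 4·x^4) + (4 + 20·x + 24·x^2 + 8·x^3)·Dx + (20·x + 42·x^2 + 32·x^3 + 8·x^4)·Dx^2 + (4 + 20·x + 24·x^2 + 8·x^3)·Dx^3 + (3 + 14·x + 23·x^2 + 16·x^3 + 4·x^4)·Dx^4  (order 4).
h: a_k = 0, 4, -2, -2/3, 0, 3/10, -1/4, 31/140, -37/180, 1151/6048, …
ICs: h(0) = 0, h′(0) = 4, h′′(0) = -4, h′′′(0) = -4.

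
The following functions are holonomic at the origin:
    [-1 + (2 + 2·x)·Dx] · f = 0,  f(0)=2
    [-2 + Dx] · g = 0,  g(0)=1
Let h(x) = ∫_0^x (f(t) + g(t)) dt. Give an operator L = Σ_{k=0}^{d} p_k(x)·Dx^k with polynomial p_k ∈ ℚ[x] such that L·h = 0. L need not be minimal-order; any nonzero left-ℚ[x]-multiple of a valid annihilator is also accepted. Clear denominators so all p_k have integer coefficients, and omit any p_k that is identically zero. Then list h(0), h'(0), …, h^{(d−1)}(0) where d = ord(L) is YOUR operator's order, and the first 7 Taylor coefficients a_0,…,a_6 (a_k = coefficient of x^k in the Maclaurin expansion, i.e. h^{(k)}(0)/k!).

L = (10 + 8·x)·Dx + (-17 - 32·x - 16·x^2)·Dx^2 + (6 + 14·x + 8·x^2)·Dx^3  (order 3).
h: a_k = 0, 3, 3/2, 7/12, 35/96, 113/960, 617/11520, …
ICs: h(0) = 0, h′(0) = 3, h′′(0) = 3.

f: a_k = 2, 1, -1/4, 1/8, -5/64, 7/128, -21/512, …
g: a_k = 1, 2, 2, 4/3, 2/3, 4/15, 4/45, …
Sum ⇒ L₀ = lclm(L_f,L_g) in ℚ(x)⟨Dx⟩.
∫: right-multiply L₀ by Dx.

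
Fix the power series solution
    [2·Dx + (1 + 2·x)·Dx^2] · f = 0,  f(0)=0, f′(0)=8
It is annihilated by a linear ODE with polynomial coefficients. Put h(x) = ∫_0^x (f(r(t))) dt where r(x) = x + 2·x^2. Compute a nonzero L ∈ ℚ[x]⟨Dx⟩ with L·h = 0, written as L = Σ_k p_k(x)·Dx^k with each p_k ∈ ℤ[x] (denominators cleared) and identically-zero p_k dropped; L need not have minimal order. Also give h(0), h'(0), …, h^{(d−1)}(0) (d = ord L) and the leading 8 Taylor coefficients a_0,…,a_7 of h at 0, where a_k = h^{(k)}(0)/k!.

f: a_k = 0, 8, -8, 32/3, -16, 128/5, -128/3, 512/7, …
L₀ from L_f via x↦r, Dx↦r'^{-1}Dx.
∫: right-multiply L₀ by Dx.
L = (-2 + 8·x + 16·x^2)·Dx^2 + (1 + 6·x + 12·x^2 + 16·x^3)·Dx^3  (order 3).
h: a_k = 0, 0, 4, 8/3, -16/3, 16/5, 64/15, -256/21, …
ICs: h(0) = 0, h′(0) = 0, h′′(0) = 8.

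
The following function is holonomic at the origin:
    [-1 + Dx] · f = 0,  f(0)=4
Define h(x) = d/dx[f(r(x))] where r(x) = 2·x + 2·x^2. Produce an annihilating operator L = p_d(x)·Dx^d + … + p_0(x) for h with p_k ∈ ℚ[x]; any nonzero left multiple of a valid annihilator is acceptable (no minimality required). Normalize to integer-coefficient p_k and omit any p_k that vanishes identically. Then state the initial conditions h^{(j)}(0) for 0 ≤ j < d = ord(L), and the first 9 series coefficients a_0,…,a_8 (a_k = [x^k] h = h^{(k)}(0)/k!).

f: a_k = 4, 4, 2, 2/3, 1/6, 1/30, 1/180, 1/1260, 1/10080, …
h₀=f(r): pull back L_f along r ⇒ L₀.
Derive L from L₀ (diff closure).
L = (4 + 8·x + 8·x^2) + (-1 - 2·x)·Dx  (order 1).
h: a_k = 8, 32, 64, 320/3, 416/3, 2432/15, 7424/45, 48896/315, 8384/63, …
ICs: h(0) = 8.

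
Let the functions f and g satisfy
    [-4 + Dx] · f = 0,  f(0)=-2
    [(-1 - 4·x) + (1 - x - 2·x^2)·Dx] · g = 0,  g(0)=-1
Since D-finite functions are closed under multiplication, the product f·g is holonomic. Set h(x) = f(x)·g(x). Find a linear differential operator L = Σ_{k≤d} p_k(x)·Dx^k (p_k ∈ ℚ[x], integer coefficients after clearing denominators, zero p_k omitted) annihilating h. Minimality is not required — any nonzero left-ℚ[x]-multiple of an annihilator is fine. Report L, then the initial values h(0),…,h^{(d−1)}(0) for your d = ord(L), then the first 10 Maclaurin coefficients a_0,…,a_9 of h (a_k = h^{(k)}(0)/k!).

f: a_k = -2, -8, -16, -64/3, -64/3, -256/15, -512/45, -2048/315, -1024/315, -4096/2835, …
g: a_k = -1, -1, -3, -5, -11, -21, -43, -85, -171, -341, …
f·g: L₀ = L_f ⊗_s L_g, ord ≤ 1·1.
L = (5 - 8·x^2) + (-1 + x + 2·x^2)·Dx  (order 1).
h: a_k = 2, 10, 30, 214/3, 458/3, 1562/5, 5662/9, 79406/63, 88266/35, 14300182/2835, …
ICs: h(0) = 2.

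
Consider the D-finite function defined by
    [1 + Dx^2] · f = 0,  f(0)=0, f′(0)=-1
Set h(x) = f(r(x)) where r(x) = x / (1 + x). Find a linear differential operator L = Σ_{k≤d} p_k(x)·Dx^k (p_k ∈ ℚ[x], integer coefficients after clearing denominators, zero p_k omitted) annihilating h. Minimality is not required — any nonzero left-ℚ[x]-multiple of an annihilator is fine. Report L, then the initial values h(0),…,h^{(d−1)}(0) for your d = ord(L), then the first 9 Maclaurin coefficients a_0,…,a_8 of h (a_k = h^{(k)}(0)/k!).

f: a_k = 0, -1, 0, 1/6, 0, -1/120, 0, 1/5040, 0, …
Substitute x→r, Dx→(1/r')Dx; clear ⇒ L₀.
L = 1 + (2 + 6·x + 6·x^2 + 2·x^3)·Dx + (1 + 4·x + 6·x^2 + 4·x^3 + x^4)·Dx^2  (order 2).
h: a_k = 0, -1, 1, -5/6, 1/2, -1/120, -5/8, 6931/5040, -1591/720, …
ICs: h(0) = 0, h′(0) = -1.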